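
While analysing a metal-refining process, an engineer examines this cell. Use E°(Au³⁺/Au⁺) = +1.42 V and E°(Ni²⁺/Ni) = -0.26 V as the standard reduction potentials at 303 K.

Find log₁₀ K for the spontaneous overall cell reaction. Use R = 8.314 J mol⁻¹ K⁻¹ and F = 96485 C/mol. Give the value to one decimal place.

Cathode: Au³⁺/Au⁺; anode: Ni²⁺/Ni. E°cell = (+1.42) − (-0.26) = +1.68 V, with n = 2.
ΔG° = −nFE° = −RT ln K, so ln K = nFE°/(RT) = (2)(96485)(+1.68) / ((8.314)(303)) = 128.690.
log₁₀ K = 128.690 / ln 10 = 55.9.

55.9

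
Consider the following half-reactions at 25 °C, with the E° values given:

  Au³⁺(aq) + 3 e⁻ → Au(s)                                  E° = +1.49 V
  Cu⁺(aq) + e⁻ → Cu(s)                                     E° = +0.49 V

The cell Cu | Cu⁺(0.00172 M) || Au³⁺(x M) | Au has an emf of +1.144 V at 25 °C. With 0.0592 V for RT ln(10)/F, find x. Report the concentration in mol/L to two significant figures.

Au³⁺/Au is the cathode, Cu⁺/Cu the anode: E°cell = +1.00 V, n = 3.
Overall reaction: Au³⁺(aq) + 3 Cu(s) → Au(s) + 3 Cu⁺(aq); Q = [Cu⁺]^3/[Au³⁺]^1.
From E = E° − (0.0592/n) log Q: log Q = (E° − E)·n/0.0592 = (+1.00 − (+1.144))·3/0.0592 = -7.2973.
So 1·log[Au³⁺] = 3·log(0.00172) − log Q = -8.2934 − (-7.2973) = -0.9961; [Au³⁺] = 10^(-0.9961) ≈ 0.10 M.

0.10 M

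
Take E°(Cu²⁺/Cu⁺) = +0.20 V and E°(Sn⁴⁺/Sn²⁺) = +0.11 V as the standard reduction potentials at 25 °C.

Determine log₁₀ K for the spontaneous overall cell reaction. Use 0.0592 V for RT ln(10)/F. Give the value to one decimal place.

Cathode: Cu²⁺/Cu⁺; anode: Sn⁴⁺/Sn²⁺. E°cell = +0.09 V, n = 2.
log K = nE°cell / 0.0592 = (2)(+0.09) / 0.0592 = 3.0.

3.0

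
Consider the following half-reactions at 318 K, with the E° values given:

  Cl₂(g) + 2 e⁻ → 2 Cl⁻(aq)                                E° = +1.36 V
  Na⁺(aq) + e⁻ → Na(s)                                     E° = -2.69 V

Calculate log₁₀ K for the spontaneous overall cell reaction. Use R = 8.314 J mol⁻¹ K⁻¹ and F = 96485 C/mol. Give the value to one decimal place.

128.4

Cathode: Cl₂/Cl⁻; anode: Na⁺/Na. E°cell = (+1.36) − (-2.69) = +4.05 V, with n = 2.
ΔG° = −nFE° = −RT ln K, so ln K = nFE°/(RT) = (2)(96485)(+4.05) / ((8.314)(318)) = 295.602.
log₁₀ K = 295.602 / ln 10 = 128.4.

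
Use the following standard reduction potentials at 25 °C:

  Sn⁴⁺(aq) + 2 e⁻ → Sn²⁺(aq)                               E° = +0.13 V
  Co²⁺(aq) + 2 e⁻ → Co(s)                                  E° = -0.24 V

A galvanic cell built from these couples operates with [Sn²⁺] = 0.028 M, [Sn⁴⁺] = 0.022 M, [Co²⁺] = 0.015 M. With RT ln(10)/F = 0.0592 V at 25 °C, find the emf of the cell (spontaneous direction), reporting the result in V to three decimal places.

Sn⁴⁺/Sn²⁺ is the cathode (higher E°), Co²⁺/Co the anode: E°cell = +0.13 − (-0.24) = +0.37 V, n = 2.
Overall: Sn⁴⁺(aq) + Co(s) → Sn²⁺(aq) + Co²⁺(aq)
Q = [Sn²⁺]·[Co²⁺] / ([Sn⁴⁺]); log Q = -1.719.
E = E° − (0.0592/n) log Q = +0.37 − (0.0592/2)(-1.719) = +0.421 V.

+0.421 V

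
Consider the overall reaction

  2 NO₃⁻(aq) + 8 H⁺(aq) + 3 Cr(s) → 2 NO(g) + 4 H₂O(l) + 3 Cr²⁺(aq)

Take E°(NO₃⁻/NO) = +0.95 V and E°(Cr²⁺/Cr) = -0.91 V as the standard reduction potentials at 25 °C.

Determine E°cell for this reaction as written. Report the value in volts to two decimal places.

The NO₃⁻/NO couple has the higher reduction potential, so it is the cathode; Cr²⁺/Cr is oxidised at the anode.
E°cell = E°(cathode) − E°(anode) = (+0.95) − (-0.91) = +1.86 V.

+1.86 V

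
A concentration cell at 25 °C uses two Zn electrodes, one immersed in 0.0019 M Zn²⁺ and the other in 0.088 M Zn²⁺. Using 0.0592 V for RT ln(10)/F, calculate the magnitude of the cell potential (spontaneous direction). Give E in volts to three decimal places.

+0.049 V

For a concentration cell E°cell = 0. The 0.088 M side is the cathode (reduction is favoured where [Zn²⁺] is higher).
With n = 2, E = −(0.0592/2) log([Zn²⁺]ₐₙ/[Zn²⁺]꜀ₐₜ) = −(0.0592/2) log(0.0019/0.088) = −(0.0592/2)(-1.666) = +0.049 V.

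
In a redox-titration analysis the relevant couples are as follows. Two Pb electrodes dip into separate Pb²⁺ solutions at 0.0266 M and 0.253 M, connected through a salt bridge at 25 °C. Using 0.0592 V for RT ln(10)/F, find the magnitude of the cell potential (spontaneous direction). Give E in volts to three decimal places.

+0.029 V

For a concentration cell E°cell = 0. The 0.253 M side is the cathode (reduction is favoured where [Pb²⁺] is higher).
With n = 2, E = −(0.0592/2) log([Pb²⁺]ₐₙ/[Pb²⁺]꜀ₐₜ) = −(0.0592/2) log(0.0266/0.253) = −(0.0592/2)(-0.978) = +0.029 V.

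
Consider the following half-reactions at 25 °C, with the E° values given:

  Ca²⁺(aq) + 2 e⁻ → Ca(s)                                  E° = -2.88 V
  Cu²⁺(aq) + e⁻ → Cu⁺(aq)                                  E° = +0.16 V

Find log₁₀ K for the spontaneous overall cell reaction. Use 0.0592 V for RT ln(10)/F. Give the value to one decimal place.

102.7

Cathode: Cu²⁺/Cu⁺; anode: Ca²⁺/Ca. E°cell = +3.04 V, n = 2.
log K = nE°cell / 0.0592 = (2)(+3.04) / 0.0592 = 102.7.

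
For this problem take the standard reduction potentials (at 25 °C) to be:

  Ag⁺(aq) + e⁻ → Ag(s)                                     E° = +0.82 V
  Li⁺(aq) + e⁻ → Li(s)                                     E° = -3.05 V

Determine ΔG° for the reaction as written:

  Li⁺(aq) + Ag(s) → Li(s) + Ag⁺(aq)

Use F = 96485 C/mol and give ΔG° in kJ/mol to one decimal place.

As written, Li⁺/Li is reduced (cathode) and Ag⁺/Ag is oxidised (anode), so E°cell = (-3.05) − (+0.82) = -3.87 V.
Balancing electrons gives n = 1.
ΔG° = −nFE° = −(1)(96485)(-3.87) = 373,397 J = +373.4 kJ/mol.

+373.4 kJ/mol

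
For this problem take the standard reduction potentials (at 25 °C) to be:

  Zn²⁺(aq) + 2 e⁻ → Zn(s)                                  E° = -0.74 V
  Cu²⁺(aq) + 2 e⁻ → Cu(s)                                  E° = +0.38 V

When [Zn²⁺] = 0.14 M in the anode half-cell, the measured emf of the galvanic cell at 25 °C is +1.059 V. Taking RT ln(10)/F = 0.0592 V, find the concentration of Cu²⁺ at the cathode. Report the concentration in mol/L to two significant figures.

Cu²⁺/Cu is the cathode, Zn²⁺/Zn the anode: E°cell = +1.12 V, n = 2.
Overall reaction: Cu²⁺(aq) + Zn(s) → Cu(s) + Zn²⁺(aq); Q = [Zn²⁺]^1/[Cu²⁺]^1.
From E = E° − (0.0592/n) log Q: log Q = (E° − E)·n/0.0592 = (+1.12 − (+1.059))·2/0.0592 = 2.0608.
So 1·log[Cu²⁺] = 1·log(0.14) − log Q = -0.8539 − (2.0608) = -2.9147; [Cu²⁺] = 10^(-2.9147) ≈ 0.0012 M.

0.0012 M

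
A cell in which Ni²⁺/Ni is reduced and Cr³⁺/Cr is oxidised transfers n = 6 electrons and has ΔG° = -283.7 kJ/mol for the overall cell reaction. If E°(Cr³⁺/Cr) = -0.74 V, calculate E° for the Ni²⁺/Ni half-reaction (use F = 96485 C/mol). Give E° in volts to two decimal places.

E°cell = −ΔG°/(nF) = −(-283.7×10³)/((6)(96485)) = +0.490 V.
Since Ni²⁺/Ni is the cathode and Cr³⁺/Cr the anode, E°cell = E°(Ni²⁺/Ni) − E°(Cr³⁺/Cr).
So E°(Ni²⁺/Ni) = E°cell + E°(Cr³⁺/Cr) = +0.490 + (-0.74) = -0.25 V.

-0.25 V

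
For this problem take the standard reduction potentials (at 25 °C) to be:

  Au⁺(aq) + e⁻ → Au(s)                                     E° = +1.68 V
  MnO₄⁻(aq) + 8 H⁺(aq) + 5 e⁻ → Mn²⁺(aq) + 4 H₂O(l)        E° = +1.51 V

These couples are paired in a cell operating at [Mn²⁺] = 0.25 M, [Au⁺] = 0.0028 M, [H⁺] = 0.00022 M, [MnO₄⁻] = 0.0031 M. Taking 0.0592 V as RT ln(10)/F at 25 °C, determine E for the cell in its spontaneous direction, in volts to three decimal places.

+0.388 V

Au⁺/Au is the cathode (higher E°), MnO₄⁻/Mn²⁺ the anode: E°cell = +1.68 − (+1.51) = +0.17 V, n = 5.
Overall: 5 Au⁺(aq) + Mn²⁺(aq) + 4 H₂O(l) → 5 Au(s) + MnO₄⁻(aq) + 8 H⁺(aq)
Q = [MnO₄⁻]·[H⁺]^8 / ([Au⁺]^5·[Mn²⁺]); log Q = -18.403.
E = E° − (0.0592/n) log Q = +0.17 − (0.0592/5)(-18.403) = +0.388 V.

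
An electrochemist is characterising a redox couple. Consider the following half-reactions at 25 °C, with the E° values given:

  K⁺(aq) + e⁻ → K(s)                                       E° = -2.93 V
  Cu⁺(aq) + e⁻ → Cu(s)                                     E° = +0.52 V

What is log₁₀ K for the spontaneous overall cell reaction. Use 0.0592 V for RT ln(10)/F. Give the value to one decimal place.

Cathode: Cu⁺/Cu; anode: K⁺/K. E°cell = +3.45 V, n = 1.
log K = nE°cell / 0.0592 = (1)(+3.45) / 0.0592 = 58.3.

58.3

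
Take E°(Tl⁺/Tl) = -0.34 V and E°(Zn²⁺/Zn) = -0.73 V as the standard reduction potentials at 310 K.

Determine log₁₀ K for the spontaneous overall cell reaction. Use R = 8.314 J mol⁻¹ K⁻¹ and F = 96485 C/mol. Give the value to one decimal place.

12.7

Cathode: Tl⁺/Tl; anode: Zn²⁺/Zn. E°cell = (-0.34) − (-0.73) = +0.39 V, with n = 2.
ΔG° = −nFE° = −RT ln K, so ln K = nFE°/(RT) = (2)(96485)(+0.39) / ((8.314)(310)) = 29.200.
log₁₀ K = 29.200 / ln 10 = 12.7.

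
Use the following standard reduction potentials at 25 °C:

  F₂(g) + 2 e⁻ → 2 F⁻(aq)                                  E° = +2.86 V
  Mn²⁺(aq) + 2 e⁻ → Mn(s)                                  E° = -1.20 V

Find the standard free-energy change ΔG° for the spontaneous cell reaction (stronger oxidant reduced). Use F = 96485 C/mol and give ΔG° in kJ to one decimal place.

-783.5 kJ

F₂/F⁻ (E° = +2.86 V) is the cathode; Mn²⁺/Mn (E° = -1.20 V) is the anode, so E°cell = +4.06 V.
Balancing electrons gives n = 2 (lcm of 2 and 2).
ΔG° = −nFE° = −(2)(96485)(+4.06) = -783,458 J = -783.5 kJ.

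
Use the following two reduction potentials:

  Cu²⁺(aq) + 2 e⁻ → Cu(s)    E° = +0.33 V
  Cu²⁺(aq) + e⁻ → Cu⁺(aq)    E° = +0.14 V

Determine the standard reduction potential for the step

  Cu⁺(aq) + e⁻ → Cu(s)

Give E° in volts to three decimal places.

+0.520 V

Sequential free energies add, so n₃E°₃ = n₁E°₁ + n₂E°₂.
With n₃ = 2, and the known step contributing 1×(+0.14) V, the unknown satisfies 1·E° = 2×(+0.33) − 1×(+0.14) = +0.520.
E° = +0.520 / 1 = +0.520 V.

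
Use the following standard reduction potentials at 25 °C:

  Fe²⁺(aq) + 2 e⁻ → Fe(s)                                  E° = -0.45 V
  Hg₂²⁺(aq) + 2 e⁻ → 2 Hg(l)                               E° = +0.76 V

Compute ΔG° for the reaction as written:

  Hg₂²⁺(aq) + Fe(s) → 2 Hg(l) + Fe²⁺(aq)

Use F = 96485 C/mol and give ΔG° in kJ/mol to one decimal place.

-233.5 kJ/mol

As written, Hg₂²⁺/Hg is reduced (cathode) and Fe²⁺/Fe is oxidised (anode), so E°cell = (+0.76) − (-0.45) = +1.21 V.
Balancing electrons gives n = 2.
ΔG° = −nFE° = −(2)(96485)(+1.21) = -233,494 J = -233.5 kJ/mol.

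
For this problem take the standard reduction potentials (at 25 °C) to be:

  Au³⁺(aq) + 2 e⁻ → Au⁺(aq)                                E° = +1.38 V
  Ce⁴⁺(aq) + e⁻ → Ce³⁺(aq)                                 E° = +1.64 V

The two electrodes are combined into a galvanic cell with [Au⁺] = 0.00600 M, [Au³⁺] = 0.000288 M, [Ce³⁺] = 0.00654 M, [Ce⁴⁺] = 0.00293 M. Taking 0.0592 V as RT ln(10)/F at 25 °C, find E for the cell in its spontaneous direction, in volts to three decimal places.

Ce⁴⁺/Ce³⁺ is the cathode (higher E°), Au³⁺/Au⁺ the anode: E°cell = +1.64 − (+1.38) = +0.26 V, n = 2.
Overall: 2 Ce⁴⁺(aq) + Au⁺(aq) → 2 Ce³⁺(aq) + Au³⁺(aq)
Q = [Ce³⁺]^2·[Au³⁺] / ([Ce⁴⁺]^2·[Au⁺]); log Q = -0.621.
E = E° − (0.0592/n) log Q = +0.26 − (0.0592/2)(-0.621) = +0.278 V.

+0.278 V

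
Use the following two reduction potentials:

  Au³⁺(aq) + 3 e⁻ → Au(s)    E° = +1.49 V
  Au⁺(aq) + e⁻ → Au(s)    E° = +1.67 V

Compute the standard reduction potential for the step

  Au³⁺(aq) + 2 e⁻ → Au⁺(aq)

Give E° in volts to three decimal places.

Sequential free energies add, so n₃E°₃ = n₁E°₁ + n₂E°₂.
With n₃ = 3, and the known step contributing 1×(+1.67) V, the unknown satisfies 2·E° = 3×(+1.49) − 1×(+1.67) = +2.800.
E° = +2.800 / 2 = +1.400 V.

+1.400 V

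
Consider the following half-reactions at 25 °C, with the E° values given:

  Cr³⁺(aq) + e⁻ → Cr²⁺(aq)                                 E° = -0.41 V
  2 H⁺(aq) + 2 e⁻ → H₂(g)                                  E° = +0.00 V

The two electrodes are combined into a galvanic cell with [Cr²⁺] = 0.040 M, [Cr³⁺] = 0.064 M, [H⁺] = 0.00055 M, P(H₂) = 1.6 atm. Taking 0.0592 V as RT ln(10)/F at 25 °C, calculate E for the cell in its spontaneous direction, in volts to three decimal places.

H⁺/H₂ is the cathode (higher E°), Cr³⁺/Cr²⁺ the anode: E°cell = +0.00 − (-0.41) = +0.41 V, n = 2.
Overall: 2 H⁺(aq) + 2 Cr²⁺(aq) → H₂(g) + 2 Cr³⁺(aq)
Q = P(H₂)·[Cr³⁺]^2 / ([H⁺]^2·[Cr²⁺]^2); log Q = 7.132.
E = E° − (0.0592/n) log Q = +0.41 − (0.0592/2)(7.132) = +0.199 V.

+0.199 V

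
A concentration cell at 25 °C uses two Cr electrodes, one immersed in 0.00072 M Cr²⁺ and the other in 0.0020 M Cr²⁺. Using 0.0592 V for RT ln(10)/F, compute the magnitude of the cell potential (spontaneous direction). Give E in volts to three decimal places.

For a concentration cell E°cell = 0. The 0.0020 M side is the cathode (reduction is favoured where [Cr²⁺] is higher).
With n = 2, E = −(0.0592/2) log([Cr²⁺]ₐₙ/[Cr²⁺]꜀ₐₜ) = −(0.0592/2) log(0.00072/0.002) = −(0.0592/2)(-0.444) = +0.013 V.

+0.013 V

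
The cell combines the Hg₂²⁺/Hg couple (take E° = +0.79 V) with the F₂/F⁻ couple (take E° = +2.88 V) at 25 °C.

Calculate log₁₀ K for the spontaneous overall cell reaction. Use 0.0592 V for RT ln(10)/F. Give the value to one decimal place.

70.6

Cathode: F₂/F⁻; anode: Hg₂²⁺/Hg. E°cell = +2.09 V, n = 2.
log K = nE°cell / 0.0592 = (2)(+2.09) / 0.0592 = 70.6.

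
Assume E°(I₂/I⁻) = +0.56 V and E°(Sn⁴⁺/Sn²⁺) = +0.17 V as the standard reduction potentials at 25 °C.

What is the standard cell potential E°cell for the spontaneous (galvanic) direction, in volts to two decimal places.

+0.39 V

The I₂/I⁻ couple has the higher reduction potential, so it is the cathode; Sn⁴⁺/Sn²⁺ is oxidised at the anode.
E°cell = E°(cathode) − E°(anode) = (+0.56) − (+0.17) = +0.39 V.
Since E°cell > 0, the reaction is spontaneous under standard conditions.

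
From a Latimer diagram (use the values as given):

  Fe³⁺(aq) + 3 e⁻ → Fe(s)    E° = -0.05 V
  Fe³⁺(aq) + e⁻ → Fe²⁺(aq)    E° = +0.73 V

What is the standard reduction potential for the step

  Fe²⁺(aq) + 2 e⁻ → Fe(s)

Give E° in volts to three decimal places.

Sequential free energies add, so n₃E°₃ = n₁E°₁ + n₂E°₂.
With n₃ = 3, and the known step contributing 1×(+0.73) V, the unknown satisfies 2·E° = 3×(-0.05) − 1×(+0.73) = -0.880.
E° = -0.880 / 2 = -0.440 V.

-0.440 V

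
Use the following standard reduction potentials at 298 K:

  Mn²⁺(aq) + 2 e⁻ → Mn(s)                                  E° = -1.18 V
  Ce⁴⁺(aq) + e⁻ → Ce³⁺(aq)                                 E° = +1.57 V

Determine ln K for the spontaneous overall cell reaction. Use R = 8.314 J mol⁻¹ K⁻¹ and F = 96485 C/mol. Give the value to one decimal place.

214.2

Cathode: Ce⁴⁺/Ce³⁺; anode: Mn²⁺/Mn. E°cell = (+1.57) − (-1.18) = +2.75 V, with n = 2.
ΔG° = −nFE° = −RT ln K, so ln K = nFE°/(RT) = (2)(96485)(+2.75) / ((8.314)(298)) = 214.189.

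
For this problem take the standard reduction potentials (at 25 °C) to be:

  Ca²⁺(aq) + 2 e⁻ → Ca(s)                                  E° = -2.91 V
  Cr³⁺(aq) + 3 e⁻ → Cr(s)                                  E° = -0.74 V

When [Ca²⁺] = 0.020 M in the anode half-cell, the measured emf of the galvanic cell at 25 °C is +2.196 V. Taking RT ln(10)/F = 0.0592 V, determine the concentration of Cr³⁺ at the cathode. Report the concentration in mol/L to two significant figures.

Cr³⁺/Cr is the cathode, Ca²⁺/Ca the anode: E°cell = +2.17 V, n = 6.
Overall reaction: 2 Cr³⁺(aq) + 3 Ca(s) → 2 Cr(s) + 3 Ca²⁺(aq); Q = [Ca²⁺]^3/[Cr³⁺]^2.
From E = E° − (0.0592/n) log Q: log Q = (E° − E)·n/0.0592 = (+2.17 − (+2.196))·6/0.0592 = -2.6351.
So 2·log[Cr³⁺] = 3·log(0.02) − log Q = -5.0969 − (-2.6351) = -2.4618; log[Cr³⁺] = -2.4618 / 2 = -1.2309; [Cr³⁺] = 10^(-1.2309) ≈ 0.059 M.

0.059 M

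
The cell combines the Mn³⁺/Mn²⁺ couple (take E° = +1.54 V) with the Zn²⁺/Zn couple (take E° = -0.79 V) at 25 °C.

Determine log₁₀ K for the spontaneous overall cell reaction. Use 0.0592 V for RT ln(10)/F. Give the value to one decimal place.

78.7

Cathode: Mn³⁺/Mn²⁺; anode: Zn²⁺/Zn. E°cell = +2.33 V, n = 2.
log K = nE°cell / 0.0592 = (2)(+2.33) / 0.0592 = 78.7.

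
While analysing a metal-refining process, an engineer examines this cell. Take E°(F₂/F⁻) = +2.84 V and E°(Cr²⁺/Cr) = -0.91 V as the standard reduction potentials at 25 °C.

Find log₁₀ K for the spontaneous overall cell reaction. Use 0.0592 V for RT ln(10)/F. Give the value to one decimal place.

Cathode: F₂/F⁻; anode: Cr²⁺/Cr. E°cell = +3.75 V, n = 2.
log K = nE°cell / 0.0592 = (2)(+3.75) / 0.0592 = 126.7.

126.7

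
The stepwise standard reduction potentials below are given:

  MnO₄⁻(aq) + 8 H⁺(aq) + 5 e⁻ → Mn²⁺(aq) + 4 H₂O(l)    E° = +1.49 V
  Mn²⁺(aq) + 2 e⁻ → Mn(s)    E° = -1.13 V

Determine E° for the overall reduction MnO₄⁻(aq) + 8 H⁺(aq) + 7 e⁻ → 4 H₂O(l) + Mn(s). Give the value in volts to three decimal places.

Standard free energies of sequential steps add: ΔG°₃ = ΔG°₁ + ΔG°₂, so n₃E°₃ = n₁E°₁ + n₂E°₂.
E°₃ = (5×+1.49 + 2×-1.13) / 7 = (+5.190) / 7 = +0.741 V.

+0.741 V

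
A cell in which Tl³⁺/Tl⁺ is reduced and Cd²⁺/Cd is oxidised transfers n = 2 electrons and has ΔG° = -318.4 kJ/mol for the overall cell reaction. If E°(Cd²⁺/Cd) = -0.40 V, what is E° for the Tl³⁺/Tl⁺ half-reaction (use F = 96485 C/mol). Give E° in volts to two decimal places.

E°cell = −ΔG°/(nF) = −(-318.4×10³)/((2)(96485)) = +1.650 V.
Since Tl³⁺/Tl⁺ is the cathode and Cd²⁺/Cd the anode, E°cell = E°(Tl³⁺/Tl⁺) − E°(Cd²⁺/Cd).
So E°(Tl³⁺/Tl⁺) = E°cell + E°(Cd²⁺/Cd) = +1.650 + (-0.40) = +1.25 V.

+1.25 V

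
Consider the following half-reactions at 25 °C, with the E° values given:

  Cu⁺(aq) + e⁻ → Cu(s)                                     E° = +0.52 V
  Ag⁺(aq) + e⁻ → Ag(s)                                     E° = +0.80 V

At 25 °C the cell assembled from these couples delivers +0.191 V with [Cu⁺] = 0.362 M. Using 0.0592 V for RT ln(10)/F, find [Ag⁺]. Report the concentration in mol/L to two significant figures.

0.011 M

Ag⁺/Ag is the cathode, Cu⁺/Cu the anode: E°cell = +0.28 V, n = 1.
Overall reaction: Ag⁺(aq) + Cu(s) → Ag(s) + Cu⁺(aq); Q = [Cu⁺]^1/[Ag⁺]^1.
From E = E° − (0.0592/n) log Q: log Q = (E° − E)·n/0.0592 = (+0.28 − (+0.191))·1/0.0592 = 1.5034.
So 1·log[Ag⁺] = 1·log(0.362) − log Q = -0.4413 − (1.5034) = -1.9447; [Ag⁺] = 10^(-1.9447) ≈ 0.011 M.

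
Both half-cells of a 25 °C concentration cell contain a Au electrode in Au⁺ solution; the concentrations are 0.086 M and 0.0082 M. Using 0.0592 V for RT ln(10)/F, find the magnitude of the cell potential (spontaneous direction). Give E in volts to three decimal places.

+0.060 V

For a concentration cell E°cell = 0. The 0.086 M side is the cathode (reduction is favoured where [Au⁺] is higher).
With n = 1, E = −(0.0592/1) log([Au⁺]ₐₙ/[Au⁺]꜀ₐₜ) = −(0.0592/1) log(0.0082/0.086) = −(0.0592/1)(-1.021) = +0.060 V.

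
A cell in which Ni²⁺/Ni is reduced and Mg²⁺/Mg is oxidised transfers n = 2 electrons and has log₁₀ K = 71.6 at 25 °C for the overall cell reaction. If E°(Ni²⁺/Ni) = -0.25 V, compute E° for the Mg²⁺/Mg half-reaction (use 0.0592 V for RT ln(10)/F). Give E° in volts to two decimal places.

-2.37 V

E°cell = (0.0592/n)·log K = (0.0592/2)(71.6) = +2.119 V.
Since Ni²⁺/Ni is the cathode and Mg²⁺/Mg the anode, E°cell = E°(Ni²⁺/Ni) − E°(Mg²⁺/Mg).
So E°(Mg²⁺/Mg) = E°(Ni²⁺/Ni) − E°cell = (-0.25) − (+2.119) = -2.37 V.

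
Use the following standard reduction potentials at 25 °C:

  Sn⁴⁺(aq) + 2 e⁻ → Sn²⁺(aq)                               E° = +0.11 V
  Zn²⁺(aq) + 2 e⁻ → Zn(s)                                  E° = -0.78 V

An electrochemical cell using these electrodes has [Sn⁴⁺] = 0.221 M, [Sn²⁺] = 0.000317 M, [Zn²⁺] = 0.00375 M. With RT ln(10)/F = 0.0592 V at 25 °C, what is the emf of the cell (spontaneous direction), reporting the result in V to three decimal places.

+1.046 V

Sn⁴⁺/Sn²⁺ is the cathode (higher E°), Zn²⁺/Zn the anode: E°cell = +0.11 − (-0.78) = +0.89 V, n = 2.
Overall: Sn⁴⁺(aq) + Zn(s) → Sn²⁺(aq) + Zn²⁺(aq)
Q = [Sn²⁺]·[Zn²⁺] / ([Sn⁴⁺]); log Q = -5.269.
E = E° − (0.0592/n) log Q = +0.89 − (0.0592/2)(-5.269) = +1.046 V.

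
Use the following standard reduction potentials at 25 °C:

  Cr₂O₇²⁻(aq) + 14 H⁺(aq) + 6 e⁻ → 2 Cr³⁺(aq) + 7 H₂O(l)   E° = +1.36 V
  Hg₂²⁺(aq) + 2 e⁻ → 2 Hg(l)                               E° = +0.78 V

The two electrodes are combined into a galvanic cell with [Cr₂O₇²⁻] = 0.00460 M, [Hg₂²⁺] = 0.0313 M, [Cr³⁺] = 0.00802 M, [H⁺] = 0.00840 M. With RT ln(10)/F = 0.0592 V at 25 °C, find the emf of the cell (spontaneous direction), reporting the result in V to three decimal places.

Cr₂O₇²⁻/Cr³⁺ is the cathode (higher E°), Hg₂²⁺/Hg the anode: E°cell = +1.36 − (+0.78) = +0.58 V, n = 6.
Overall: Cr₂O₇²⁻(aq) + 14 H⁺(aq) + 6 Hg(l) → 2 Cr³⁺(aq) + 7 H₂O(l) + 3 Hg₂²⁺(aq)
Q = [Cr³⁺]^2·[Hg₂²⁺]^3 / ([Cr₂O₇²⁻]·[H⁺]^14); log Q = 22.692.
E = E° − (0.0592/n) log Q = +0.58 − (0.0592/6)(22.692) = +0.356 V.

+0.356 V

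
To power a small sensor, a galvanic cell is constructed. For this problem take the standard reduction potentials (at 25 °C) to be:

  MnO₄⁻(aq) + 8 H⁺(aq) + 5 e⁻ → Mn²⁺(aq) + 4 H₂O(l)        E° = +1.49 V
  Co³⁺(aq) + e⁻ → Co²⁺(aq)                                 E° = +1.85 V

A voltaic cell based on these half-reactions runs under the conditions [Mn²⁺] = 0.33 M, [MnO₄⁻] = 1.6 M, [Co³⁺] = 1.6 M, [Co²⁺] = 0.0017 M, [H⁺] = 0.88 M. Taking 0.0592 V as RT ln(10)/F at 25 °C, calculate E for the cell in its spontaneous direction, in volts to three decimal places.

Co³⁺/Co²⁺ is the cathode (higher E°), MnO₄⁻/Mn²⁺ the anode: E°cell = +1.85 − (+1.49) = +0.36 V, n = 5.
Overall: 5 Co³⁺(aq) + Mn²⁺(aq) + 4 H₂O(l) → 5 Co²⁺(aq) + MnO₄⁻(aq) + 8 H⁺(aq)
Q = [Co²⁺]^5·[MnO₄⁻]·[H⁺]^8 / ([Co³⁺]^5·[Mn²⁺]); log Q = -14.627.
E = E° − (0.0592/n) log Q = +0.36 − (0.0592/5)(-14.627) = +0.533 V.

+0.533 V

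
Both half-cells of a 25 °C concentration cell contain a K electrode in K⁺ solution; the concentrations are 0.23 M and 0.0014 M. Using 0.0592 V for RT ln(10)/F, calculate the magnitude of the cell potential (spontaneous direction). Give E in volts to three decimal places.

For a concentration cell E°cell = 0. The 0.23 M side is the cathode (reduction is favoured where [K⁺] is higher).
With n = 1, E = −(0.0592/1) log([K⁺]ₐₙ/[K⁺]꜀ₐₜ) = −(0.0592/1) log(0.0014/0.23) = −(0.0592/1)(-2.216) = +0.131 V.

+0.131 V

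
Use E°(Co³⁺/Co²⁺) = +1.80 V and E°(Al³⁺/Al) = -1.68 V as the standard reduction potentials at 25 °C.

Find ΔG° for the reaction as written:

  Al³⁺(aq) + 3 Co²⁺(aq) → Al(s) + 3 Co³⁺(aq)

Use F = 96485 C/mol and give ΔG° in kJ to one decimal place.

+1007.3 kJ

As written, Al³⁺/Al is reduced (cathode) and Co³⁺/Co²⁺ is oxidised (anode), so E°cell = (-1.68) − (+1.80) = -3.48 V.
Balancing electrons gives n = 3.
ΔG° = −nFE° = −(3)(96485)(-3.48) = 1,007,303 J = +1007.3 kJ.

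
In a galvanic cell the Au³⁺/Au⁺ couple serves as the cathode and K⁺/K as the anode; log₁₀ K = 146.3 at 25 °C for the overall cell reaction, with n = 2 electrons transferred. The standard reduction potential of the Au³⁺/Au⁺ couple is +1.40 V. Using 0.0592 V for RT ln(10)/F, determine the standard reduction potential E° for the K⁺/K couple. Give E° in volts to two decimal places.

E°cell = (0.0592/n)·log K = (0.0592/2)(146.3) = +4.330 V.
Since Au³⁺/Au⁺ is the cathode and K⁺/K the anode, E°cell = E°(Au³⁺/Au⁺) − E°(K⁺/K).
So E°(K⁺/K) = E°(Au³⁺/Au⁺) − E°cell = (+1.40) − (+4.330) = -2.93 V.

-2.93 V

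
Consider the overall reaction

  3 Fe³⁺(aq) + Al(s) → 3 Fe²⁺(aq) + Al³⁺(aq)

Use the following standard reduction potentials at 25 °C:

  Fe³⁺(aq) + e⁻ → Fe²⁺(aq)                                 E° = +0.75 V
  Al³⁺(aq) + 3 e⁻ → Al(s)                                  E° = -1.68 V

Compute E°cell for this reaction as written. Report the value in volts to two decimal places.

The Fe³⁺/Fe²⁺ couple has the higher reduction potential, so it is the cathode; Al³⁺/Al is oxidised at the anode.
E°cell = E°(cathode) − E°(anode) = (+0.75) − (-1.68) = +2.43 V.

+2.43 V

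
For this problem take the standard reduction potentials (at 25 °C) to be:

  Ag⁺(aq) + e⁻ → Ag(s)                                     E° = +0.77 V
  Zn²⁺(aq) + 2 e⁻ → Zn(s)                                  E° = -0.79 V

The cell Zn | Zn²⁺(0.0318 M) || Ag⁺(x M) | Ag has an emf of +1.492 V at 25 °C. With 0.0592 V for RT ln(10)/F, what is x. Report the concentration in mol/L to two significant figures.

Ag⁺/Ag is the cathode, Zn²⁺/Zn the anode: E°cell = +1.56 V, n = 2.
Overall reaction: 2 Ag⁺(aq) + Zn(s) → 2 Ag(s) + Zn²⁺(aq); Q = [Zn²⁺]^1/[Ag⁺]^2.
From E = E° − (0.0592/n) log Q: log Q = (E° − E)·n/0.0592 = (+1.56 − (+1.492))·2/0.0592 = 2.2973.
So 2·log[Ag⁺] = 1·log(0.0318) − log Q = -1.4976 − (2.2973) = -3.7949; log[Ag⁺] = -3.7949 / 2 = -1.8975; [Ag⁺] = 10^(-1.8975) ≈ 0.013 M.

0.013 M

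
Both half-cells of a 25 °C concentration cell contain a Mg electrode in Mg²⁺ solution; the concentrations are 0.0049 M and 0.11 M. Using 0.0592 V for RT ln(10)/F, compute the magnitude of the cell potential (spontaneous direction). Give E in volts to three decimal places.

For a concentration cell E°cell = 0. The 0.11 M side is the cathode (reduction is favoured where [Mg²⁺] is higher).
With n = 2, E = −(0.0592/2) log([Mg²⁺]ₐₙ/[Mg²⁺]꜀ₐₜ) = −(0.0592/2) log(0.0049/0.11) = −(0.0592/2)(-1.351) = +0.040 V.

+0.040 V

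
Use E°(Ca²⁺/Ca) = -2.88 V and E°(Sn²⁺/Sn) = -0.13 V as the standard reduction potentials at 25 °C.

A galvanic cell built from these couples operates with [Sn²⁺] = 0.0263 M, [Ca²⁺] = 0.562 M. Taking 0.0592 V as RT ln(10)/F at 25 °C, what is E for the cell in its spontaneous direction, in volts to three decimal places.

Sn²⁺/Sn is the cathode (higher E°), Ca²⁺/Ca the anode: E°cell = -0.13 − (-2.88) = +2.75 V, n = 2.
Overall: Sn²⁺(aq) + Ca(s) → Sn(s) + Ca²⁺(aq)
Q = [Ca²⁺] / ([Sn²⁺]); log Q = 1.330.
E = E° − (0.0592/n) log Q = +2.75 − (0.0592/2)(1.330) = +2.711 V.

+2.711 V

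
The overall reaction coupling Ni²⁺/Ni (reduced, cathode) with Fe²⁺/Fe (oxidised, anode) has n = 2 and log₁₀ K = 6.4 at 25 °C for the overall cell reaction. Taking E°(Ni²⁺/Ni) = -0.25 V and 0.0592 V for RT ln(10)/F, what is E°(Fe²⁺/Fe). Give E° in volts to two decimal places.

E°cell = (0.0592/n)·log K = (0.0592/2)(6.4) = +0.189 V.
Since Ni²⁺/Ni is the cathode and Fe²⁺/Fe the anode, E°cell = E°(Ni²⁺/Ni) − E°(Fe²⁺/Fe).
So E°(Fe²⁺/Fe) = E°(Ni²⁺/Ni) − E°cell = (-0.25) − (+0.189) = -0.44 V.

-0.44 V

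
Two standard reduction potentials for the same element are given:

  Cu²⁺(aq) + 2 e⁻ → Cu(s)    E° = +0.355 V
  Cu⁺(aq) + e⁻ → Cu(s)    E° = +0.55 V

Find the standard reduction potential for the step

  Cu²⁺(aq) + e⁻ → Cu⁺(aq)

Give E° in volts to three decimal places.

Sequential free energies add, so n₃E°₃ = n₁E°₁ + n₂E°₂.
With n₃ = 2, and the known step contributing 1×(+0.55) V, the unknown satisfies 1·E° = 2×(+0.355) − 1×(+0.55) = +0.160.
E° = +0.160 / 1 = +0.160 V.

+0.160 V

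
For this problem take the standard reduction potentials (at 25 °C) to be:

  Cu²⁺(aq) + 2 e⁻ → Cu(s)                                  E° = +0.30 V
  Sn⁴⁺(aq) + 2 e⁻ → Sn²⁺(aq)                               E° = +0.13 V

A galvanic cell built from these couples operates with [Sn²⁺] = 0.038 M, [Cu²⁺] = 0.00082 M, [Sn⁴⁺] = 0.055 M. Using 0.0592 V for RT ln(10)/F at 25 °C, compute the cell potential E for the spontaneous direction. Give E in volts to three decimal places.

+0.074 V

Cu²⁺/Cu is the cathode (higher E°), Sn⁴⁺/Sn²⁺ the anode: E°cell = +0.30 − (+0.13) = +0.17 V, n = 2.
Overall: Cu²⁺(aq) + Sn²⁺(aq) → Cu(s) + Sn⁴⁺(aq)
Q = [Sn⁴⁺] / ([Cu²⁺]·[Sn²⁺]); log Q = 3.247.
E = E° − (0.0592/n) log Q = +0.17 − (0.0592/2)(3.247) = +0.074 V.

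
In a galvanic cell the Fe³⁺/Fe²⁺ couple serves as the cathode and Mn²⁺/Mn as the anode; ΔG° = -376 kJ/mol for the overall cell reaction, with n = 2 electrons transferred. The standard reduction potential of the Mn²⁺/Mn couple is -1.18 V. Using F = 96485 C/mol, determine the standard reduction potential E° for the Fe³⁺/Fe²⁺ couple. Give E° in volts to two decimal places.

+0.77 V

E°cell = −ΔG°/(nF) = −(-376×10³)/((2)(96485)) = +1.948 V.
Since Fe³⁺/Fe²⁺ is the cathode and Mn²⁺/Mn the anode, E°cell = E°(Fe³⁺/Fe²⁺) − E°(Mn²⁺/Mn).
So E°(Fe³⁺/Fe²⁺) = E°cell + E°(Mn²⁺/Mn) = +1.948 + (-1.18) = +0.77 V.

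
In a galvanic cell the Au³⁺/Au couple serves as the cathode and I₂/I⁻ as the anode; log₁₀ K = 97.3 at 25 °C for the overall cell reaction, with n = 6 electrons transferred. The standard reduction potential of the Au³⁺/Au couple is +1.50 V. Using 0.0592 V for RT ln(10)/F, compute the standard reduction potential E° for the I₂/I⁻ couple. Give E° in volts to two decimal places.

+0.54 V

E°cell = (0.0592/n)·log K = (0.0592/6)(97.3) = +0.960 V.
Since Au³⁺/Au is the cathode and I₂/I⁻ the anode, E°cell = E°(Au³⁺/Au) − E°(I₂/I⁻).
So E°(I₂/I⁻) = E°(Au³⁺/Au) − E°cell = (+1.50) − (+0.960) = +0.54 V.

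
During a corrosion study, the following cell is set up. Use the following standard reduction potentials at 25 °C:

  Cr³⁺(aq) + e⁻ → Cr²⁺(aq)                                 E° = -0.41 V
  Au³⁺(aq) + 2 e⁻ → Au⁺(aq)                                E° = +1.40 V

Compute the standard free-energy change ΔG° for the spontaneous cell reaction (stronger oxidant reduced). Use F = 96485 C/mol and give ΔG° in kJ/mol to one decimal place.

Au³⁺/Au⁺ (E° = +1.40 V) is the cathode; Cr³⁺/Cr²⁺ (E° = -0.41 V) is the anode, so E°cell = +1.81 V.
Balancing electrons gives n = 2 (lcm of 2 and 1).
ΔG° = −nFE° = −(2)(96485)(+1.81) = -349,276 J = -349.3 kJ/mol.

-349.3 kJ/mol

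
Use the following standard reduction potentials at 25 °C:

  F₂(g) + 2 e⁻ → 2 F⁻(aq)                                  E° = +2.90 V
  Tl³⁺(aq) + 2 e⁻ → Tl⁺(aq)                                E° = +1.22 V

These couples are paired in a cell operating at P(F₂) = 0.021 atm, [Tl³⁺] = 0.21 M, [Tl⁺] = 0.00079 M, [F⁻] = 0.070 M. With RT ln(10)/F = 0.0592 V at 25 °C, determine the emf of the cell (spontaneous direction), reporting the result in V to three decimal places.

+1.627 V

F₂/F⁻ is the cathode (higher E°), Tl³⁺/Tl⁺ the anode: E°cell = +2.90 − (+1.22) = +1.68 V, n = 2.
Overall: F₂(g) + Tl⁺(aq) → 2 F⁻(aq) + Tl³⁺(aq)
Q = [F⁻]^2·[Tl³⁺] / (P(F₂)·[Tl⁺]); log Q = 1.793.
E = E° − (0.0592/n) log Q = +1.68 − (0.0592/2)(1.793) = +1.627 V.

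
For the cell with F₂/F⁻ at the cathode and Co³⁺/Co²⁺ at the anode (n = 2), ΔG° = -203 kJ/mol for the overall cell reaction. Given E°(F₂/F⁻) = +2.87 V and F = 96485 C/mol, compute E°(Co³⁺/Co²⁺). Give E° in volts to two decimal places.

+1.82 V

E°cell = −ΔG°/(nF) = −(-203×10³)/((2)(96485)) = +1.052 V.
Since F₂/F⁻ is the cathode and Co³⁺/Co²⁺ the anode, E°cell = E°(F₂/F⁻) − E°(Co³⁺/Co²⁺).
So E°(Co³⁺/Co²⁺) = E°(F₂/F⁻) − E°cell = (+2.87) − (+1.052) = +1.82 V.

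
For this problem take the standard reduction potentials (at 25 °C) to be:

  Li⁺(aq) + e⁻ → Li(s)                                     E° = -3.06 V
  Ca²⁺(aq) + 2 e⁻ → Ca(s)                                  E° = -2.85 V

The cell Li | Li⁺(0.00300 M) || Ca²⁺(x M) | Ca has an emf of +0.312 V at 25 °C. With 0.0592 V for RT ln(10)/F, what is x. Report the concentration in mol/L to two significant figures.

Ca²⁺/Ca is the cathode, Li⁺/Li the anode: E°cell = +0.21 V, n = 2.
Overall reaction: Ca²⁺(aq) + 2 Li(s) → Ca(s) + 2 Li⁺(aq); Q = [Li⁺]^2/[Ca²⁺]^1.
From E = E° − (0.0592/n) log Q: log Q = (E° − E)·n/0.0592 = (+0.21 − (+0.312))·2/0.0592 = -3.4459.
So 1·log[Ca²⁺] = 2·log(0.003) − log Q = -5.0458 − (-3.4459) = -1.5999; [Ca²⁺] = 10^(-1.5999) ≈ 0.025 M.

0.025 M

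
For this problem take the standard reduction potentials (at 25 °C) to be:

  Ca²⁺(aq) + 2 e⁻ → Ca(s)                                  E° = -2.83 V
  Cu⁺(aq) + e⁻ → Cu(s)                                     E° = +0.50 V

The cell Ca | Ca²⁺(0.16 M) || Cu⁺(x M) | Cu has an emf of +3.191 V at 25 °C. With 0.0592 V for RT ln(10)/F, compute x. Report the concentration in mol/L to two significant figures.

Cu⁺/Cu is the cathode, Ca²⁺/Ca the anode: E°cell = +3.33 V, n = 2.
Overall reaction: 2 Cu⁺(aq) + Ca(s) → 2 Cu(s) + Ca²⁺(aq); Q = [Ca²⁺]^1/[Cu⁺]^2.
From E = E° − (0.0592/n) log Q: log Q = (E° − E)·n/0.0592 = (+3.33 − (+3.191))·2/0.0592 = 4.6959.
So 2·log[Cu⁺] = 1·log(0.16) − log Q = -0.7959 − (4.6959) = -5.4918; log[Cu⁺] = -5.4918 / 2 = -2.7459; [Cu⁺] = 10^(-2.7459) ≈ 0.0018 M.

0.0018 M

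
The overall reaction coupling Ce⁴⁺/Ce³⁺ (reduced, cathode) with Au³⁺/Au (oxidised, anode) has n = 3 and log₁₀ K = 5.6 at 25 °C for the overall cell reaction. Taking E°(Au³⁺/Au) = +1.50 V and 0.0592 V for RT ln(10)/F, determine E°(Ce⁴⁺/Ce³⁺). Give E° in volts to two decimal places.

E°cell = (0.0592/n)·log K = (0.0592/3)(5.6) = +0.111 V.
Since Ce⁴⁺/Ce³⁺ is the cathode and Au³⁺/Au the anode, E°cell = E°(Ce⁴⁺/Ce³⁺) − E°(Au³⁺/Au).
So E°(Ce⁴⁺/Ce³⁺) = E°cell + E°(Au³⁺/Au) = +0.111 + (+1.50) = +1.61 V.

+1.61 V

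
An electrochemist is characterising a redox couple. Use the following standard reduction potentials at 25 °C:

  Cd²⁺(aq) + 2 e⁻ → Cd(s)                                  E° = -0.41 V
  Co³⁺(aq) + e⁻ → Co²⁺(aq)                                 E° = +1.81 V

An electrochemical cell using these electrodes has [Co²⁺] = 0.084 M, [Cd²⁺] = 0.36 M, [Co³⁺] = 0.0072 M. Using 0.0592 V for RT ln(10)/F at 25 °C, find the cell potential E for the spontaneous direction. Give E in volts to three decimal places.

+2.170 V

Co³⁺/Co²⁺ is the cathode (higher E°), Cd²⁺/Cd the anode: E°cell = +1.81 − (-0.41) = +2.22 V, n = 2.
Overall: 2 Co³⁺(aq) + Cd(s) → 2 Co²⁺(aq) + Cd²⁺(aq)
Q = [Co²⁺]^2·[Cd²⁺] / ([Co³⁺]^2); log Q = 1.690.
E = E° − (0.0592/n) log Q = +2.22 − (0.0592/2)(1.690) = +2.170 V.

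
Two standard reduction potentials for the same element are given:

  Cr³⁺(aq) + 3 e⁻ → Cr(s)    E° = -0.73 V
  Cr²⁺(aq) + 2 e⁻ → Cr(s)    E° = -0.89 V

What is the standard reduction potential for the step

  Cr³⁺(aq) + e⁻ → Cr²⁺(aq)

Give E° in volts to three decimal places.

Sequential free energies add, so n₃E°₃ = n₁E°₁ + n₂E°₂.
With n₃ = 3, and the known step contributing 2×(-0.89) V, the unknown satisfies 1·E° = 3×(-0.73) − 2×(-0.89) = -0.410.
E° = -0.410 / 1 = -0.410 V.

-0.410 V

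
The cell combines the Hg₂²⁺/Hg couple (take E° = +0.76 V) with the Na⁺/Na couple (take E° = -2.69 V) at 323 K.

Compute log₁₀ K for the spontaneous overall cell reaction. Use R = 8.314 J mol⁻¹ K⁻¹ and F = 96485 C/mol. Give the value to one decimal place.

Cathode: Hg₂²⁺/Hg; anode: Na⁺/Na. E°cell = (+0.76) − (-2.69) = +3.45 V, with n = 2.
ΔG° = −nFE° = −RT ln K, so ln K = nFE°/(RT) = (2)(96485)(+3.45) / ((8.314)(323)) = 247.911.
log₁₀ K = 247.911 / ln 10 = 107.7.

107.7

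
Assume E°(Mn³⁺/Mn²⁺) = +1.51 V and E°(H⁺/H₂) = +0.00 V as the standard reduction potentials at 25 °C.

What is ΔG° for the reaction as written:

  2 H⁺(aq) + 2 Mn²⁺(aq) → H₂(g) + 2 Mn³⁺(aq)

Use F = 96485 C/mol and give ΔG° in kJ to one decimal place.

+291.4 kJ

As written, H⁺/H₂ is reduced (cathode) and Mn³⁺/Mn²⁺ is oxidised (anode), so E°cell = (+0.00) − (+1.51) = -1.51 V.
Balancing electrons gives n = 2.
ΔG° = −nFE° = −(2)(96485)(-1.51) = 291,385 J = +291.4 kJ.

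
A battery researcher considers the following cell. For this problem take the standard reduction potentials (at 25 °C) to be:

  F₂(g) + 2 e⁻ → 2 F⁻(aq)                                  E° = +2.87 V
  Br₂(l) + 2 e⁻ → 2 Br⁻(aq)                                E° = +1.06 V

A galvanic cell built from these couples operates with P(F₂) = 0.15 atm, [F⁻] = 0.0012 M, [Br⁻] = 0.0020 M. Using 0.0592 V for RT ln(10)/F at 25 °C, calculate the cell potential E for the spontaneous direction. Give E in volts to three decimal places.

+1.799 V

F₂/F⁻ is the cathode (higher E°), Br₂/Br⁻ the anode: E°cell = +2.87 − (+1.06) = +1.81 V, n = 2.
Overall: F₂(g) + 2 Br⁻(aq) → 2 F⁻(aq) + Br₂(l)
Q = [F⁻]^2 / (P(F₂)·[Br⁻]^2); log Q = 0.380.
E = E° − (0.0592/n) log Q = +1.81 − (0.0592/2)(0.380) = +1.799 V.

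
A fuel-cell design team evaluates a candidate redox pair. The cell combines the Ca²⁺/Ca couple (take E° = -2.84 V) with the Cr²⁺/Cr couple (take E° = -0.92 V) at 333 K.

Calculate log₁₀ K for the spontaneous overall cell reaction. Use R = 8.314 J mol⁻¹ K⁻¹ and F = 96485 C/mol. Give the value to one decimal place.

58.1

Cathode: Cr²⁺/Cr; anode: Ca²⁺/Ca. E°cell = (-0.92) − (-2.84) = +1.92 V, with n = 2.
ΔG° = −nFE° = −RT ln K, so ln K = nFE°/(RT) = (2)(96485)(+1.92) / ((8.314)(333)) = 133.825.
log₁₀ K = 133.825 / ln 10 = 58.1.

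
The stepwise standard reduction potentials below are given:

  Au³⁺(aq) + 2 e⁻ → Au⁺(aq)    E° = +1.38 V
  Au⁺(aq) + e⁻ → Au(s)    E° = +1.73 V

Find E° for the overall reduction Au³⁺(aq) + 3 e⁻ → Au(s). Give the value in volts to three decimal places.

+1.497 V

Since ΔG° = −nFE° is additive over sequential reductions, n₃E°₃ = n₁E°₁ + n₂E°₂.
E°₃ = (2×+1.38 + 1×+1.73) / 3 = (+4.490) / 3 = +1.497 V.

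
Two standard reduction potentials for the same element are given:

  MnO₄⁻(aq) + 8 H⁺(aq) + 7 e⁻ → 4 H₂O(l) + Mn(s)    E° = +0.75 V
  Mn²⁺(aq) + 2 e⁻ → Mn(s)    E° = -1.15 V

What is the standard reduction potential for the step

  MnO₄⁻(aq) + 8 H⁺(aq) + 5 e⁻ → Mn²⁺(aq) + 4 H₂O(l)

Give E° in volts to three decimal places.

+1.510 V

Sequential free energies add, so n₃E°₃ = n₁E°₁ + n₂E°₂.
With n₃ = 7, and the known step contributing 2×(-1.15) V, the unknown satisfies 5·E° = 7×(+0.75) − 2×(-1.15) = +7.550.
E° = +7.550 / 5 = +1.510 V.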